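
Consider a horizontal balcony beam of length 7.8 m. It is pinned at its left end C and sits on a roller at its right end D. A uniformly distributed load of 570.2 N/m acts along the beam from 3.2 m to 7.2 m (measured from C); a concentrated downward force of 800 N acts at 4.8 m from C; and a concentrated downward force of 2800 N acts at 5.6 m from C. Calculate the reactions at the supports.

C_x = 0, C_y = 1858 N, D_y = 4023 N

Resultant of the distributed load: 570.2 × 4 = 2280.8 N at 5.2 m from C.
ΣM about C: D_y·7.8 − (570.2·4)·5.2 − 800·4.8 − 2800·5.6 = 0 → D_y = 31380.16/7.8 = 4023.1 ≈ 4023 N.
ΣF_y = 0: C_y + 4023.1 − 570.2·4 − 800 − 2800 = 0 → C_y = 1858 N.
ΣF_x = 0: no horizontal applied forces, so C_x = 0.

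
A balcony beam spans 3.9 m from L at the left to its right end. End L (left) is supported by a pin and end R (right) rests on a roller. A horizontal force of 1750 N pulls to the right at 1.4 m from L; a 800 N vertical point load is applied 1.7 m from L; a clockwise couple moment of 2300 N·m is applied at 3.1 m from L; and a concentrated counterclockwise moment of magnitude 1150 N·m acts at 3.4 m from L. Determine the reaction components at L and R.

L_x = -1750 N, L_y = 156.4 N, R_y = 643.6 N

Taking moments about L: R_y·3.9 − 800·1.7 − 2300 + 1150 = 0 → R_y = 2510/3.9 = 643.59 ≈ 643.6 N.
ΣF_y = 0: L_y + 643.59 − 800 = 0 → L_y = 156.4 N.
ΣF_x = 0: L_x + 1750 = 0 → L_x = -1750 N.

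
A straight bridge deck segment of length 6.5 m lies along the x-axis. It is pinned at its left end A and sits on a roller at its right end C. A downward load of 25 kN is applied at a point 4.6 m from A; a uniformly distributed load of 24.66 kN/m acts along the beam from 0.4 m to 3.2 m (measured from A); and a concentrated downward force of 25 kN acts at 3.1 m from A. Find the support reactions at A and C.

A_x = 0, A_y = 70.31 kN, C_y = 48.74 kN

Resultant of the distributed load: 24.66 × 2.8 = 69.048 kN at 1.8 m from A.
Moments about A: C_y·6.5 − 25·4.6 − (24.66·2.8)·1.8 − 25·3.1 = 0 → C_y = 316.7864/6.5 = 48.7364 ≈ 48.74 kN.
ΣF_y = 0: A_y + 48.7364 − 25 − 24.66·2.8 − 25 = 0 → A_y = 70.31 kN.
ΣF_x = 0: no horizontal applied forces, so A_x = 0.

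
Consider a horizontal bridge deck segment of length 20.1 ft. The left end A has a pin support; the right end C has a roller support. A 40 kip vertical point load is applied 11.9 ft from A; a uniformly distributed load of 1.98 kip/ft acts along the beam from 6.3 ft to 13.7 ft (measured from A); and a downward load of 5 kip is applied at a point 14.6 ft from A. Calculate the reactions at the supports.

Resultant of the distributed load: 1.98 × 7.4 = 14.652 kip at 10 ft from A.
Moments about A: C_y·20.1 − 40·11.9 − (1.98·7.4)·10 − 5·14.6 = 0 → C_y = 695.52/20.1 = 34.603 ≈ 34.60 kip.
ΣF_y = 0: A_y + 34.603 − 40 − 1.98·7.4 − 5 = 0 → A_y = 25.05 kip.
ΣF_x = 0: no horizontal applied forces, so A_x = 0.

A_x = 0, A_y = 25.05 kip, C_y = 34.60 kip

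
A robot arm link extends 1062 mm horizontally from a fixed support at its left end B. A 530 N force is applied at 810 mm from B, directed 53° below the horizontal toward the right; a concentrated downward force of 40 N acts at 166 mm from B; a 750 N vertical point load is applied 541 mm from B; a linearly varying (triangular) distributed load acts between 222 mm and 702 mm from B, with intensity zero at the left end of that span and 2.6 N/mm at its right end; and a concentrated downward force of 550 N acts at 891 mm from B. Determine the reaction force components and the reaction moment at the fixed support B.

Resultant of the triangular load: ½ × 2.6 × 480 = 624 N, acting at 542 mm from B (one-third of the span from the peak).
ΣF_x = 0: B_x + 530·cos53° = 0 → B_x = -319.0 N.
ΣF_y = 0: B_y − 530·sin53° − 40 − 750 − ½·2.6·480 − 550 = 0 → B_y = 2387 N.
ΣM about B: M_B − 530·sin53°·810 − 40·166 − 750·541 − (½·2.6·480)·542 − 550·891 = 0 → M_B = 1584000 N·mm.

B_x = -319.0 N, B_y = 2387 N, M_B = 1584000 N·mm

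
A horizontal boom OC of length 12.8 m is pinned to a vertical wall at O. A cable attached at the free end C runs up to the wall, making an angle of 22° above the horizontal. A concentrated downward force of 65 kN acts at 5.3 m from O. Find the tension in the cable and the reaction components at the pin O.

ΣM about O: T·sin22°·12.8 − 65·5.3 = 0 → T = 344.5/(12.8·0.374607) = 71.8461 ≈ 71.85 kN.
ΣF_x = 0: O_x − T·cos22° = 0 → O_x = 71.8461 × 0.927184 = 66.61 kN.
ΣF_y = 0: O_y + T·sin22° − 65 = 0 → O_y = 65 − 71.8461 × 0.374607 = 38.09 kN.

T = 71.85 kN, O_x = 66.61 kN, O_y = 38.09 kN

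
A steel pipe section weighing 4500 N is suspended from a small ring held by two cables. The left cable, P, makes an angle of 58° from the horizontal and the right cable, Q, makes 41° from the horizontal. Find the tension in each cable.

ΣF_x = 0: −T_P·cos58° + T_Q·cos41° = 0 → T_Q = 0.70215·T_P.
ΣF_y = 0: T_P·sin58° + T_Q·sin41° = 4500.
Substitute: T_P·(0.848048 + 0.70215·0.656059) = 4500 → T_P = 3438.53 ≈ 3439 N.
Then T_Q = 0.70215 × 3438.53 = 2414 N.

T_P = 3439 N, T_Q = 2414 N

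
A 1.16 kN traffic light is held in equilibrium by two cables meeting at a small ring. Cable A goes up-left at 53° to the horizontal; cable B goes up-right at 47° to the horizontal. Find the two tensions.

ΣF_x = 0: −T_A·cos53° + T_B·cos47° = 0 → T_B = 0.882429·T_A.
ΣF_y = 0: T_A·sin53° + T_B·sin47° = 1.16.
Substitute: T_A·(0.798636 + 0.882429·0.731354) = 1.16 → T_A = 0.803322 ≈ 0.8033 kN.
Then T_B = 0.882429 × 0.803322 = 0.7089 kN.

T_A = 0.8033 kN, T_B = 0.7089 kN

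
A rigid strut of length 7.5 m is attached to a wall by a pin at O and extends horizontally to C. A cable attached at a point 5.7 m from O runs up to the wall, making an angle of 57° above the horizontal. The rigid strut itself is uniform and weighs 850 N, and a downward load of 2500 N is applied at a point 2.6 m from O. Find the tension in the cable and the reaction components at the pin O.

T = 2026 N, O_x = 1104 N, O_y = 1650 N

ΣM about O: T·sin57°·5.7 − 850·3.75 − 2500·2.6 = 0 → T = 9687.5/(5.7·0.838671) = 2026.49 ≈ 2026 N.
ΣF_x = 0: O_x − T·cos57° = 0 → O_x = 2026.49 × 0.544639 = 1104 N.
ΣF_y = 0: O_y + T·sin57° − 850 − 2500 = 0 → O_y = 3350 − 2026.49 × 0.838671 = 1650 N.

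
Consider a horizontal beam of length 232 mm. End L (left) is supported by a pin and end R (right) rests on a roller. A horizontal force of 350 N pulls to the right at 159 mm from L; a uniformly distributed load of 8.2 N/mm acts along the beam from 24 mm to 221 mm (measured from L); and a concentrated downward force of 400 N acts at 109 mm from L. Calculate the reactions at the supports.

L_x = -350.0 N, L_y = 974.5 N, R_y = 1041 N

Resultant of the distributed load: 8.2 × 197 = 1615.4 N at 122.5 mm from L.
Taking moments about L: R_y·232 − (8.2·197)·122.5 − 400·109 = 0 → R_y = 241486.5/232 = 1040.89 ≈ 1041 N.
ΣF_y = 0: L_y + 1040.89 − 8.2·197 − 400 = 0 → L_y = 974.5 N.
ΣF_x = 0: L_x + 350 = 0 → L_x = -350.0 N.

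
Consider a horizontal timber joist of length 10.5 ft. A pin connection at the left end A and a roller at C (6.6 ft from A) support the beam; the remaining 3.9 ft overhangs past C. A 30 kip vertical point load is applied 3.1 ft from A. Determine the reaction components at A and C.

Taking moments about A: C_y·6.6 − 30·3.1 = 0 → C_y = 93/6.6 = 14.0909 ≈ 14.09 kip.
ΣF_y = 0: A_y + 14.0909 − 30 = 0 → A_y = 15.91 kip.
ΣF_x = 0: no horizontal applied forces, so A_x = 0.

A_x = 0, A_y = 15.91 kip, C_y = 14.09 kip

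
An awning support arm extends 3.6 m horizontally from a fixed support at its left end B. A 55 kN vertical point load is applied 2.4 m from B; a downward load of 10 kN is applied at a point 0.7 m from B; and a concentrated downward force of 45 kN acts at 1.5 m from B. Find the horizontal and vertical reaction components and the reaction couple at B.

B_x = 0, B_y = 110.0 kN, M_B = 206.5 kN·m

ΣF_x = 0: B_x = 0.
ΣF_y = 0: B_y − 55 − 10 − 45 = 0 → B_y = 110.0 kN.
ΣM about B: M_B − 55·2.4 − 10·0.7 − 45·1.5 = 0 → M_B = 206.5 kN·m.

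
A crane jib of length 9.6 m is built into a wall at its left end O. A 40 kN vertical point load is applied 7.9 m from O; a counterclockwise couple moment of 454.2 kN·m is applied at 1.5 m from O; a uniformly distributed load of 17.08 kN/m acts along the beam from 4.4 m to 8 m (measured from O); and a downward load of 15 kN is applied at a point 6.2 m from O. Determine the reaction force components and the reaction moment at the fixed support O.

Resultant of the distributed load: 17.08 × 3.6 = 61.488 kN at 6.2 m from O.
ΣF_x = 0: O_x = 0.
ΣF_y = 0: O_y − 40 − 17.08·3.6 − 15 = 0 → O_y = 116.5 kN.
ΣM about O: M_O − 40·7.9 + 454.2 − (17.08·3.6)·6.2 − 15·6.2 = 0 → M_O = 336.0 kN·m.

O_x = 0, O_y = 116.5 kN, M_O = 336.0 kN·m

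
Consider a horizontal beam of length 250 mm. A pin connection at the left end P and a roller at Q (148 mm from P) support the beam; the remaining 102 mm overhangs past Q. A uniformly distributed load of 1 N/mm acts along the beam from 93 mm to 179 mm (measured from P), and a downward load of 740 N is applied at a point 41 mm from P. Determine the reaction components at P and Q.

Resultant of the distributed load: 1 × 86 = 86 N at 136 mm from P.
Moments about P: Q_y·148 − (1·86)·136 − 740·41 = 0 → Q_y = 42036/148 = 284.027 ≈ 284.0 N.
ΣF_y = 0: P_y + 284.027 − 1·86 − 740 = 0 → P_y = 542.0 N.
ΣF_x = 0: no horizontal applied forces, so P_x = 0.

P_x = 0, P_y = 542.0 N, Q_y = 284.0 N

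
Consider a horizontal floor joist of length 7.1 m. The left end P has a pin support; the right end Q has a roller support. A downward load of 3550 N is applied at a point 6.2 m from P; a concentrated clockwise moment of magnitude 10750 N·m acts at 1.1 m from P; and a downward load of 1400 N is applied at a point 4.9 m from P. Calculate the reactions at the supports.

P_x = 0, P_y = -630.3 N, Q_y = 5580 N

Moments about P: Q_y·7.1 − 3550·6.2 − 10750 − 1400·4.9 = 0 → Q_y = 39620/7.1 = 5580.28 ≈ 5580 N.
ΣF_y = 0: P_y + 5580.28 − 3550 − 1400 = 0 → P_y = -630.3 N.
ΣF_x = 0: no horizontal applied forces, so P_x = 0.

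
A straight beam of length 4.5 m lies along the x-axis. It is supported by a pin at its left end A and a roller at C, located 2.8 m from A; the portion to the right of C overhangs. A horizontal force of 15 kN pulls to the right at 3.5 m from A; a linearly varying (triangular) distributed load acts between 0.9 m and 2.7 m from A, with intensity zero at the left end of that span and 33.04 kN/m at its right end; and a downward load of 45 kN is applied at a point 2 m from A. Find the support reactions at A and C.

Resultant of the triangular load: ½ × 33.04 × 1.8 = 29.736 kN, acting at 2.1 m from A (one-third of the span from the peak).
Taking moments about A: C_y·2.8 − (½·33.04·1.8)·2.1 − 45·2 = 0 → C_y = 152.4456/2.8 = 54.4449 ≈ 54.44 kN.
ΣF_y = 0: A_y + 54.4449 − ½·33.04·1.8 − 45 = 0 → A_y = 20.29 kN.
ΣF_x = 0: A_x + 15 = 0 → A_x = -15.00 kN.

A_x = -15.00 kN, A_y = 20.29 kN, C_y = 54.44 kN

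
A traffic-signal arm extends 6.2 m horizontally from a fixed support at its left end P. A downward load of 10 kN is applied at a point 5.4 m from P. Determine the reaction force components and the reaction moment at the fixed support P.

P_x = 0, P_y = 10.00 kN, M_P = 54.00 kN·m

ΣF_x = 0: P_x = 0.
ΣF_y = 0: P_y − 10 = 0 → P_y = 10.00 kN.
ΣM about P: M_P − 10·5.4 = 0 → M_P = 54.00 kN·m.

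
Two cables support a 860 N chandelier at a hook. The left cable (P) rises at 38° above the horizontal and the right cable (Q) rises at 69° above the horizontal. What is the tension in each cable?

ΣF_x = 0: −T_P·cos38° + T_Q·cos69° = 0 → T_Q = 2.19889·T_P.
ΣF_y = 0: T_P·sin38° + T_Q·sin69° = 860.
Substitute: T_P·(0.615661 + 2.19889·0.93358) = 860 → T_P = 322.278 ≈ 322.3 N.
Then T_Q = 2.19889 × 322.278 = 708.7 N.

T_P = 322.3 N, T_Q = 708.7 N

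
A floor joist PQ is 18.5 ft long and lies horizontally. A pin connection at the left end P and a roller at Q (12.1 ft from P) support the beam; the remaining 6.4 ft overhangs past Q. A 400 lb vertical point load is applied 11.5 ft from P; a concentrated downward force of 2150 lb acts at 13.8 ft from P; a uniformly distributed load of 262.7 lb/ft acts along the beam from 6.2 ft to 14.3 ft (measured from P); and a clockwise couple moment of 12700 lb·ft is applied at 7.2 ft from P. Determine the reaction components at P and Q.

P_x = 0, P_y = -1006 lb, Q_y = 5684 lb

Resultant of the distributed load: 262.7 × 8.1 = 2127.87 lb at 10.25 ft from P.
ΣM about P: Q_y·12.1 − 400·11.5 − 2150·13.8 − (262.7·8.1)·10.25 − 12700 = 0 → Q_y = 68780.6675/12.1 = 5684.35 ≈ 5684 lb.
ΣF_y = 0: P_y + 5684.35 − 400 − 2150 − 262.7·8.1 = 0 → P_y = -1006 lb.
ΣF_x = 0: no horizontal applied forces, so P_x = 0.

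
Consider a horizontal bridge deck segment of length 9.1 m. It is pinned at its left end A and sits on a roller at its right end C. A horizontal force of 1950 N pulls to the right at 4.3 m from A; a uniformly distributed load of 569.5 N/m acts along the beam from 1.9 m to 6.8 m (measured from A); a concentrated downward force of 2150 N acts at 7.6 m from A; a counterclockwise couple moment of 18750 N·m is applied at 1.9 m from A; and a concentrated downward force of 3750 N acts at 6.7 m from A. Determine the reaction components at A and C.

Resultant of the distributed load: 569.5 × 4.9 = 2790.55 N at 4.35 m from A.
ΣM about A: C_y·9.1 − (569.5·4.9)·4.35 − 2150·7.6 + 18750 − 3750·6.7 = 0 → C_y = 34853.8925/9.1 = 3830.1 ≈ 3830 N.
ΣF_y = 0: A_y + 3830.1 − 569.5·4.9 − 2150 − 3750 = 0 → A_y = 4860 N.
ΣF_x = 0: A_x + 1950 = 0 → A_x = -1950 N.

A_x = -1950 N, A_y = 4860 N, C_y = 3830 N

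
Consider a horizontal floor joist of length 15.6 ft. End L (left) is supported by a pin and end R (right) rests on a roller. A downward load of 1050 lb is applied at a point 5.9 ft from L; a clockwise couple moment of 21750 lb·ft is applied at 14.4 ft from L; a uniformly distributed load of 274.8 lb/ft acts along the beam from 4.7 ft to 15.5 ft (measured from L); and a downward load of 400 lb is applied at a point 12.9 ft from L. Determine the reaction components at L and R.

Resultant of the distributed load: 274.8 × 10.8 = 2967.84 lb at 10.1 ft from L.
ΣM about L: R_y·15.6 − 1050·5.9 − 21750 − (274.8·10.8)·10.1 − 400·12.9 = 0 → R_y = 63080.184/15.6 = 4043.6 ≈ 4044 lb.
ΣF_y = 0: L_y + 4043.6 − 1050 − 274.8·10.8 − 400 = 0 → L_y = 374.2 lb.
ΣF_x = 0: no horizontal applied forces, so L_x = 0.

L_x = 0, L_y = 374.2 lb, R_y = 4044 lb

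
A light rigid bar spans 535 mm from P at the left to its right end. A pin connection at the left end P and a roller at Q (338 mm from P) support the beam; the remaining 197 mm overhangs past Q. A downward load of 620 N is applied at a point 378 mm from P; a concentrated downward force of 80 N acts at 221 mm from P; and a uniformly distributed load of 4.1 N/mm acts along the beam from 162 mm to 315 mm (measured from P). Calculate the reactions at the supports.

Resultant of the distributed load: 4.1 × 153 = 627.3 N at 238.5 mm from P.
ΣM about P: Q_y·338 − 620·378 − 80·221 − (4.1·153)·238.5 = 0 → Q_y = 401651.05/338 = 1188.32 ≈ 1188 N.
ΣF_y = 0: P_y + 1188.32 − 620 − 80 − 4.1·153 = 0 → P_y = 139.0 N.
ΣF_x = 0: no horizontal applied forces, so P_x = 0.

P_x = 0, P_y = 139.0 N, Q_y = 1188 N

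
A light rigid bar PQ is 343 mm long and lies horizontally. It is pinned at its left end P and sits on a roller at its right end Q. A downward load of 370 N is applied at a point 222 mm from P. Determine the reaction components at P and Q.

Taking moments about P: Q_y·343 − 370·222 = 0 → Q_y = 82140/343 = 239.475 ≈ 239.5 N.
ΣF_y = 0: P_y + 239.475 − 370 = 0 → P_y = 130.5 N.
ΣF_x = 0: no horizontal applied forces, so P_x = 0.

P_x = 0, P_y = 130.5 N, Q_y = 239.5 N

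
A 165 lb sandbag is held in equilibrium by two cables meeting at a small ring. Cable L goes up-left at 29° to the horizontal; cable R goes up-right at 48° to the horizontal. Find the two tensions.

ΣF_x = 0: −T_L·cos29° + T_R·cos48° = 0 → T_R = 1.3071·T_L.
ΣF_y = 0: T_L·sin29° + T_R·sin48° = 165.
Substitute: T_L·(0.48481 + 1.3071·0.743145) = 165 → T_L = 113.311 ≈ 113.3 lb.
Then T_R = 1.3071 × 113.311 = 148.1 lb.

T_L = 113.3 lb, T_R = 148.1 lb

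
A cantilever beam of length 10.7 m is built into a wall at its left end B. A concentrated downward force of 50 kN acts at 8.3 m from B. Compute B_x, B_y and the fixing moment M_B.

B_x = 0, B_y = 50.00 kN, M_B = 415.0 kN·m

ΣF_x = 0: B_x = 0.
ΣF_y = 0: B_y − 50 = 0 → B_y = 50.00 kN.
ΣM about B: M_B − 50·8.3 = 0 → M_B = 415.0 kN·m.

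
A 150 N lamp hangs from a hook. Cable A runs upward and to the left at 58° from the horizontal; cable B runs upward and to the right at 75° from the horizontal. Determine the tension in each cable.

T_A = 53.08 N, T_B = 108.7 N

ΣF_x = 0: −T_A·cos58° + T_B·cos75° = 0 → T_B = 2.04745·T_A.
ΣF_y = 0: T_A·sin58° + T_B·sin75° = 150.
Substitute: T_A·(0.848048 + 2.04745·0.965926) = 150 → T_A = 53.0836 ≈ 53.08 N.
Then T_B = 2.04745 × 53.0836 = 108.7 N.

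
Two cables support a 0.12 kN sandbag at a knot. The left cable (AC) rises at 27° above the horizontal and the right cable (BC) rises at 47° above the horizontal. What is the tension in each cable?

ΣF_x = 0: −T_AC·cos27° + T_BC·cos47° = 0 → T_BC = 1.30646·T_AC.
ΣF_y = 0: T_AC·sin27° + T_BC·sin47° = 0.12.
Substitute: T_AC·(0.45399 + 1.30646·0.731354) = 0.12 → T_AC = 0.0851381 ≈ 0.08514 kN.
Then T_BC = 1.30646 × 0.0851381 = 0.1112 kN.

T_AC = 0.08514 kN, T_BC = 0.1112 kN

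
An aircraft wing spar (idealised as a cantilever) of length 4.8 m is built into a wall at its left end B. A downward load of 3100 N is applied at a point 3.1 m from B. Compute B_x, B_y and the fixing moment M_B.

ΣF_x = 0: B_x = 0.
ΣF_y = 0: B_y − 3100 = 0 → B_y = 3100 N.
ΣM about B: M_B − 3100·3.1 = 0 → M_B = 9610 N·m.

B_x = 0, B_y = 3100 N, M_B = 9610 N·m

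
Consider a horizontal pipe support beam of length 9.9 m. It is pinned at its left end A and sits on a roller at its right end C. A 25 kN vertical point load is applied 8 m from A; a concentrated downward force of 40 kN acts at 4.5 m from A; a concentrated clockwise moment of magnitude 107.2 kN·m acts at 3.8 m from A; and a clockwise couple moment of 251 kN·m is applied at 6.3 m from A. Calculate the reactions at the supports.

A_x = 0, A_y = -9.566 kN, C_y = 74.57 kN

Taking moments about A: C_y·9.9 − 25·8 − 40·4.5 − 107.2 − 251 = 0 → C_y = 738.2/9.9 = 74.5657 ≈ 74.57 kN.
ΣF_y = 0: A_y + 74.5657 − 25 − 40 = 0 → A_y = -9.566 kN.
ΣF_x = 0: no horizontal applied forces, so A_x = 0.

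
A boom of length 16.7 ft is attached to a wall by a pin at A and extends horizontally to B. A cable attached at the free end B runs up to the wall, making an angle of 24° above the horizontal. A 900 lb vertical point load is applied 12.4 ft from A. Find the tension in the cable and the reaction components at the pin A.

T = 1643 lb, A_x = 1501 lb, A_y = 231.7 lb

ΣM about A: T·sin24°·16.7 − 900·12.4 = 0 → T = 11160/(16.7·0.406737) = 1642.99 ≈ 1643 lb.
ΣF_x = 0: A_x − T·cos24° = 0 → A_x = 1642.99 × 0.913545 = 1501 lb.
ΣF_y = 0: A_y + T·sin24° − 900 = 0 → A_y = 900 − 1642.99 × 0.406737 = 231.7 lb.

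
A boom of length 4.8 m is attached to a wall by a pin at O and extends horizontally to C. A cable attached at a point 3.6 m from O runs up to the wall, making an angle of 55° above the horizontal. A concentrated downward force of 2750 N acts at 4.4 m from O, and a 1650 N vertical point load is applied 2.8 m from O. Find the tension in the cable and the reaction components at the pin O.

T = 5670 N, O_x = 3252 N, O_y = -244.4 N

ΣM about O: T·sin55°·3.6 − 2750·4.4 − 1650·2.8 = 0 → T = 16720/(3.6·0.819152) = 5669.82 ≈ 5670 N.
ΣF_x = 0: O_x − T·cos55° = 0 → O_x = 5669.82 × 0.573576 = 3252 N.
ΣF_y = 0: O_y + T·sin55° − 2750 − 1650 = 0 → O_y = 4400 − 5669.82 × 0.819152 = -244.4 N.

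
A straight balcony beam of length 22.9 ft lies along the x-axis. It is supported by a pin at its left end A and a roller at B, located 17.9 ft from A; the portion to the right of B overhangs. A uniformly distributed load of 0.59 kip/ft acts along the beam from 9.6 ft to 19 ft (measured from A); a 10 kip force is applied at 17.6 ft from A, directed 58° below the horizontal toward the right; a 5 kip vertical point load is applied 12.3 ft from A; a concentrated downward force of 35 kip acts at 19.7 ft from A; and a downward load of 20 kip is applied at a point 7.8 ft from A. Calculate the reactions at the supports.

A_x = -5.299 kip, A_y = 10.59 kip, B_y = 63.44 kip

Resultant of the distributed load: 0.59 × 9.4 = 5.546 kip at 14.3 ft from A.
Moments about A: B_y·17.9 − (0.59·9.4)·14.3 − 10·sin58°·17.6 − 5·12.3 − 35·19.7 − 20·7.8 = 0 → B_y = 1135.56/17.9 = 63.4391 ≈ 63.44 kip.
ΣF_y = 0: A_y + 63.4391 − 0.59·9.4 − 10·sin58° − 5 − 35 − 20 = 0 → A_y = 10.59 kip.
ΣF_x = 0: A_x + 10·cos58° = 0 → A_x = -5.299 kip.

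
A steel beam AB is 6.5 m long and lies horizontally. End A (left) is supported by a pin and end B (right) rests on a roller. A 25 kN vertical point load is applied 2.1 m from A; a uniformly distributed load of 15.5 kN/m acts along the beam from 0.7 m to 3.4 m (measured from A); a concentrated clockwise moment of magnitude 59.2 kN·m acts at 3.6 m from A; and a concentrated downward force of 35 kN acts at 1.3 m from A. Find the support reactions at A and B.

Resultant of the distributed load: 15.5 × 2.7 = 41.85 kN at 2.05 m from A.
Taking moments about A: B_y·6.5 − 25·2.1 − (15.5·2.7)·2.05 − 59.2 − 35·1.3 = 0 → B_y = 242.9925/6.5 = 37.3835 ≈ 37.38 kN.
ΣF_y = 0: A_y + 37.3835 − 25 − 15.5·2.7 − 35 = 0 → A_y = 64.47 kN.
ΣF_x = 0: no horizontal applied forces, so A_x = 0.

A_x = 0, A_y = 64.47 kN, B_y = 37.38 kN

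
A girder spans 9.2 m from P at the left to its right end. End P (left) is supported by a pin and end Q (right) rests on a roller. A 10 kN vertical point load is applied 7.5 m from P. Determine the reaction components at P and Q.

P_x = 0, P_y = 1.848 kN, Q_y = 8.152 kN

Moments about P: Q_y·9.2 − 10·7.5 = 0 → Q_y = 75/9.2 = 8.15217 ≈ 8.152 kN.
ΣF_y = 0: P_y + 8.15217 − 10 = 0 → P_y = 1.848 kN.
ΣF_x = 0: no horizontal applied forces, so P_x = 0.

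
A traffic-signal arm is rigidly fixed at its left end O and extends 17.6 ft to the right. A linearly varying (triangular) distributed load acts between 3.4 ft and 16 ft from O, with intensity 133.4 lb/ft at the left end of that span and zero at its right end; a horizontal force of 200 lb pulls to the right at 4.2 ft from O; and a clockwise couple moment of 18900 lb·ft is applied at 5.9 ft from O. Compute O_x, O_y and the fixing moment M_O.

O_x = -200.0 lb, O_y = 840.4 lb, M_O = 25290 lb·ft

Resultant of the triangular load: ½ × 133.4 × 12.6 = 840.42 lb, acting at 7.6 ft from O (one-third of the span from the peak).
ΣF_x = 0: O_x + 200 = 0 → O_x = -200.0 lb.
ΣF_y = 0: O_y − ½·133.4·12.6 = 0 → O_y = 840.4 lb.
ΣM about O: M_O − (½·133.4·12.6)·7.6 − 18900 = 0 → M_O = 25290 lb·ft.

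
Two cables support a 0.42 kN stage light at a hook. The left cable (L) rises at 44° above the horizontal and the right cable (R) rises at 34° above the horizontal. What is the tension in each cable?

T_L = 0.3560 kN, T_R = 0.3089 kN

ΣF_x = 0: −T_L·cos44° + T_R·cos34° = 0 → T_R = 0.867681·T_L.
ΣF_y = 0: T_L·sin44° + T_R·sin34° = 0.42.
Substitute: T_L·(0.694658 + 0.867681·0.559193) = 0.42 → T_L = 0.355975 ≈ 0.3560 kN.
Then T_R = 0.867681 × 0.355975 = 0.3089 kN.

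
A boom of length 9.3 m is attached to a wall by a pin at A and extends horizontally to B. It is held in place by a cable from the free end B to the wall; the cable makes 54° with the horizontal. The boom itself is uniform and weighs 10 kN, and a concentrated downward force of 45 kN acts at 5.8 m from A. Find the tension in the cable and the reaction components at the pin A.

T = 40.87 kN, A_x = 24.02 kN, A_y = 21.94 kN

ΣM about A: T·sin54°·9.3 − 10·4.65 − 45·5.8 = 0 → T = 307.5/(9.3·0.809017) = 40.87 kN.
ΣF_x = 0: A_x − T·cos54° = 0 → A_x = 40.87 × 0.587785 = 24.02 kN.
ΣF_y = 0: A_y + T·sin54° − 10 − 45 = 0 → A_y = 55 − 40.87 × 0.809017 = 21.94 kN.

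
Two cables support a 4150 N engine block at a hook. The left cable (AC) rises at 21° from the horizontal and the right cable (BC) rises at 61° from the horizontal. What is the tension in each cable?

ΣF_x = 0: −T_AC·cos21° + T_BC·cos61° = 0 → T_BC = 1.92566·T_AC.
ΣF_y = 0: T_AC·sin21° + T_BC·sin61° = 4150.
Substitute: T_AC·(0.358368 + 1.92566·0.87462) = 4150 → T_AC = 2031.74 ≈ 2032 N.
Then T_BC = 1.92566 × 2031.74 = 3912 N.

T_AC = 2032 N, T_BC = 3912 N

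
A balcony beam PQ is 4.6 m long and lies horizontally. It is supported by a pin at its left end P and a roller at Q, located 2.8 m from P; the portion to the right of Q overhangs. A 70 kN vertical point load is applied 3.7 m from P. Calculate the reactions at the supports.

P_x = 0, P_y = -22.50 kN, Q_y = 92.50 kN

ΣM about P: Q_y·2.8 − 70·3.7 = 0 → Q_y = 259/2.8 = 92.50 kN.
ΣF_y = 0: P_y + 92.5 − 70 = 0 → P_y = -22.50 kN.
ΣF_x = 0: no horizontal applied forces, so P_x = 0.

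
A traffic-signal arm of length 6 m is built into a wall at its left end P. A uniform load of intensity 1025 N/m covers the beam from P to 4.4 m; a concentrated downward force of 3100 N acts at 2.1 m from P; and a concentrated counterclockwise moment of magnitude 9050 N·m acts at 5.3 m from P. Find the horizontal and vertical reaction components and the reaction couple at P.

P_x = 0, P_y = 7610 N, M_P = 7382 N·m

Resultant of the distributed load: 1025 × 4.4 = 4510 N at 2.2 m from P.
ΣF_x = 0: P_x = 0.
ΣF_y = 0: P_y − 1025·4.4 − 3100 = 0 → P_y = 7610 N.
ΣM about P: M_P − (1025·4.4)·2.2 − 3100·2.1 + 9050 = 0 → M_P = 7382 N·m.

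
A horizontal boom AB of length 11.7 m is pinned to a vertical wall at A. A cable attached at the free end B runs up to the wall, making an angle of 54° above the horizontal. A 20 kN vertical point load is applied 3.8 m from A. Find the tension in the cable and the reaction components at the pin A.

T = 8.029 kN, A_x = 4.719 kN, A_y = 13.50 kN

ΣM about A: T·sin54°·11.7 − 20·3.8 = 0 → T = 76/(11.7·0.809017) = 8.02916 ≈ 8.029 kN.
ΣF_x = 0: A_x − T·cos54° = 0 → A_x = 8.02916 × 0.587785 = 4.719 kN.
ΣF_y = 0: A_y + T·sin54° − 20 = 0 → A_y = 20 − 8.02916 × 0.809017 = 13.50 kN.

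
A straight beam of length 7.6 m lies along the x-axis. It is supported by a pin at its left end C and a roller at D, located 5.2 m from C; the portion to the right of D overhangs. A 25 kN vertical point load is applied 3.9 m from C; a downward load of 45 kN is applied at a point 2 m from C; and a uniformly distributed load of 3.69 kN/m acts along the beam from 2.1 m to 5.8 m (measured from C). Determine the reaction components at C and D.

C_x = 0, C_y = 37.22 kN, D_y = 46.43 kN

Resultant of the distributed load: 3.69 × 3.7 = 13.653 kN at 3.95 m from C.
Taking moments about C: D_y·5.2 − 25·3.9 − 45·2 − (3.69·3.7)·3.95 = 0 → D_y = 241.42935/5.2 = 46.4287 ≈ 46.43 kN.
ΣF_y = 0: C_y + 46.4287 − 25 − 45 − 3.69·3.7 = 0 → C_y = 37.22 kN.
ΣF_x = 0: no horizontal applied forces, so C_x = 0.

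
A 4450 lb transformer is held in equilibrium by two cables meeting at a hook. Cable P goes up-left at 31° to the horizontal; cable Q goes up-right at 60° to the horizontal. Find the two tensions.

T_P = 2225 lb, T_Q = 3815 lb

ΣF_x = 0: −T_P·cos31° + T_Q·cos60° = 0 → T_Q = 1.71433·T_P.
ΣF_y = 0: T_P·sin31° + T_Q·sin60° = 4450.
Substitute: T_P·(0.515038 + 1.71433·0.866025) = 4450 → T_P = 2225.34 ≈ 2225 lb.
Then T_Q = 1.71433 × 2225.34 = 3815 lb.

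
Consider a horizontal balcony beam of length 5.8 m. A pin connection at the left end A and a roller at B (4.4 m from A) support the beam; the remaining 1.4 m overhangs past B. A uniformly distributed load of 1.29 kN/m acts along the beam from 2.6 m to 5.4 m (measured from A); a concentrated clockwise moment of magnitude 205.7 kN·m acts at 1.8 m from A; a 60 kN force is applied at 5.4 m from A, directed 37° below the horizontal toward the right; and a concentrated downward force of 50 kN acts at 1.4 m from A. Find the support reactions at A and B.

A_x = -47.92 kN, A_y = -20.54 kN, B_y = 110.3 kN

Resultant of the distributed load: 1.29 × 2.8 = 3.612 kN at 4 m from A.
Taking moments about A: B_y·4.4 − (1.29·2.8)·4 − 205.7 − 60·sin37°·5.4 − 50·1.4 = 0 → B_y = 485.136/4.4 = 110.258 ≈ 110.3 kN.
ΣF_y = 0: A_y + 110.258 − 1.29·2.8 − 60·sin37° − 50 = 0 → A_y = -20.54 kN.
ΣF_x = 0: A_x + 60·cos37° = 0 → A_x = -47.92 kN.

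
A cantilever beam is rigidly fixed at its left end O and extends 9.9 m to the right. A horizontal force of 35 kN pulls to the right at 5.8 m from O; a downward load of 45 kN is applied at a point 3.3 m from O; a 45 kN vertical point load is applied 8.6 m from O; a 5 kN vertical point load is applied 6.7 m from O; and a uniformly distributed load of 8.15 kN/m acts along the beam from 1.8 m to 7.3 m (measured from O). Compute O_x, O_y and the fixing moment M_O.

O_x = -35.00 kN, O_y = 139.8 kN, M_O = 773.0 kN·m

Resultant of the distributed load: 8.15 × 5.5 = 44.825 kN at 4.55 m from O.
ΣF_x = 0: O_x + 35 = 0 → O_x = -35.00 kN.
ΣF_y = 0: O_y − 45 − 45 − 5 − 8.15·5.5 = 0 → O_y = 139.8 kN.
ΣM about O: M_O − 45·3.3 − 45·8.6 − 5·6.7 − (8.15·5.5)·4.55 = 0 → M_O = 773.0 kN·m.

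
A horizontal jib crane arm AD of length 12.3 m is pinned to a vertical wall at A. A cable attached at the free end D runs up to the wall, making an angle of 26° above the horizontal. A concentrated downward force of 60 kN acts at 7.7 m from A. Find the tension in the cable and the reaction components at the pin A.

ΣM about A: T·sin26°·12.3 − 60·7.7 = 0 → T = 462/(12.3·0.438371) = 85.6831 ≈ 85.68 kN.
ΣF_x = 0: A_x − T·cos26° = 0 → A_x = 85.6831 × 0.898794 = 77.01 kN.
ΣF_y = 0: A_y + T·sin26° − 60 = 0 → A_y = 60 − 85.6831 × 0.438371 = 22.44 kN.

T = 85.68 kN, A_x = 77.01 kN, A_y = 22.44 kN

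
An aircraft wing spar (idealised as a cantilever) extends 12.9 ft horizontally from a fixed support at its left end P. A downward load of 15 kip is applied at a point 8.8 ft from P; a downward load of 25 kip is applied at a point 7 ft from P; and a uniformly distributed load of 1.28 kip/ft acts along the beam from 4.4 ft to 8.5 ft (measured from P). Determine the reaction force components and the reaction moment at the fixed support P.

Resultant of the distributed load: 1.28 × 4.1 = 5.248 kip at 6.45 ft from P.
ΣF_x = 0: P_x = 0.
ΣF_y = 0: P_y − 15 − 25 − 1.28·4.1 = 0 → P_y = 45.25 kip.
ΣM about P: M_P − 15·8.8 − 25·7 − (1.28·4.1)·6.45 = 0 → M_P = 340.8 kip·ft.

P_x = 0, P_y = 45.25 kip, M_P = 340.8 kip·ft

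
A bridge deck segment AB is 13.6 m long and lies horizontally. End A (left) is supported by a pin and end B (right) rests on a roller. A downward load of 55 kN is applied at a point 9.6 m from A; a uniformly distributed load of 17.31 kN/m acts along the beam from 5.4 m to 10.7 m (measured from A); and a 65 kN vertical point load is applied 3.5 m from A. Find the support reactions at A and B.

Resultant of the distributed load: 17.31 × 5.3 = 91.743 kN at 8.05 m from A.
Taking moments about A: B_y·13.6 − 55·9.6 − (17.31·5.3)·8.05 − 65·3.5 = 0 → B_y = 1494.03115/13.6 = 109.855 ≈ 109.9 kN.
ΣF_y = 0: A_y + 109.855 − 55 − 17.31·5.3 − 65 = 0 → A_y = 101.9 kN.
ΣF_x = 0: no horizontal applied forces, so A_x = 0.

A_x = 0, A_y = 101.9 kN, B_y = 109.9 kN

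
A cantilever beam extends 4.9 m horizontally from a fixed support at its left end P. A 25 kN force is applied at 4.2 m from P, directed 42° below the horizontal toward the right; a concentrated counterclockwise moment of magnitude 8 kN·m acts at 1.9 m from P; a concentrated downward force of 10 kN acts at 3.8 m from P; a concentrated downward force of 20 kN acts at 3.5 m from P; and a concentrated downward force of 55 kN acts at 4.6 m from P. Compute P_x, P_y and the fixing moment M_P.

ΣF_x = 0: P_x + 25·cos42° = 0 → P_x = -18.58 kN.
ΣF_y = 0: P_y − 25·sin42° − 10 − 20 − 55 = 0 → P_y = 101.7 kN.
ΣM about P: M_P − 25·sin42°·4.2 + 8 − 10·3.8 − 20·3.5 − 55·4.6 = 0 → M_P = 423.3 kN·m.

P_x = -18.58 kN, P_y = 101.7 kN, M_P = 423.3 kN·m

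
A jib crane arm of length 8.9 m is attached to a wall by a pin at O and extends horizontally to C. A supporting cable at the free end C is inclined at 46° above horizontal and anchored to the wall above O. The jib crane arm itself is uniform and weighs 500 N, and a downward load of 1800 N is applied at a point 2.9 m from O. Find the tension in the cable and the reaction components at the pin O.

ΣM about O: T·sin46°·8.9 − 500·4.45 − 1800·2.9 = 0 → T = 7445/(8.9·0.71934) = 1162.89 ≈ 1163 N.
ΣF_x = 0: O_x − T·cos46° = 0 → O_x = 1162.89 × 0.694658 = 807.8 N.
ΣF_y = 0: O_y + T·sin46° − 500 − 1800 = 0 → O_y = 2300 − 1162.89 × 0.71934 = 1463 N.

T = 1163 N, O_x = 807.8 N, O_y = 1463 N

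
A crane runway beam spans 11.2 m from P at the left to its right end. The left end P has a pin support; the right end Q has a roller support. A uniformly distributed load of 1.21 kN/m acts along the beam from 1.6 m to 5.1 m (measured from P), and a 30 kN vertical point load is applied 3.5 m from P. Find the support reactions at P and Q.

Resultant of the distributed load: 1.21 × 3.5 = 4.235 kN at 3.35 m from P.
Taking moments about P: Q_y·11.2 − (1.21·3.5)·3.35 − 30·3.5 = 0 → Q_y = 119.18725/11.2 = 10.6417 ≈ 10.64 kN.
ΣF_y = 0: P_y + 10.6417 − 1.21·3.5 − 30 = 0 → P_y = 23.59 kN.
ΣF_x = 0: no horizontal applied forces, so P_x = 0.

P_x = 0, P_y = 23.59 kN, Q_y = 10.64 kN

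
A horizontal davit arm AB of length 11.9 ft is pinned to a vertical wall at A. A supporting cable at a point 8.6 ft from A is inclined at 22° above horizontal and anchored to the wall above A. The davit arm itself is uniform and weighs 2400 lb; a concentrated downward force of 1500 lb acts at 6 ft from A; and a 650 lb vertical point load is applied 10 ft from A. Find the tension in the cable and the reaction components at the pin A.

ΣM about A: T·sin22°·8.6 − 2400·5.95 − 1500·6 − 650·10 = 0 → T = 29780/(8.6·0.374607) = 9243.8 ≈ 9244 lb.
ΣF_x = 0: A_x − T·cos22° = 0 → A_x = 9243.8 × 0.927184 = 8571 lb.
ΣF_y = 0: A_y + T·sin22° − 2400 − 1500 − 650 = 0 → A_y = 4550 − 9243.8 × 0.374607 = 1087 lb.

T = 9244 lb, A_x = 8571 lb, A_y = 1087 lb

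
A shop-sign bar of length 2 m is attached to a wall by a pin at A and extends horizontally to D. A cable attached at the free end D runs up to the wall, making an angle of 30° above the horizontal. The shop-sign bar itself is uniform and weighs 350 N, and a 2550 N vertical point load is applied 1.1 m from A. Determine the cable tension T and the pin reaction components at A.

ΣM about A: T·sin30°·2 − 350·1 − 2550·1.1 = 0 → T = 3155/(2·0.5) = 3155 N.
ΣF_x = 0: A_x − T·cos30° = 0 → A_x = 3155 × 0.866025 = 2732 N.
ΣF_y = 0: A_y + T·sin30° − 350 − 2550 = 0 → A_y = 2900 − 3155 × 0.5 = 1322 N.

T = 3155 N, A_x = 2732 N, A_y = 1322 N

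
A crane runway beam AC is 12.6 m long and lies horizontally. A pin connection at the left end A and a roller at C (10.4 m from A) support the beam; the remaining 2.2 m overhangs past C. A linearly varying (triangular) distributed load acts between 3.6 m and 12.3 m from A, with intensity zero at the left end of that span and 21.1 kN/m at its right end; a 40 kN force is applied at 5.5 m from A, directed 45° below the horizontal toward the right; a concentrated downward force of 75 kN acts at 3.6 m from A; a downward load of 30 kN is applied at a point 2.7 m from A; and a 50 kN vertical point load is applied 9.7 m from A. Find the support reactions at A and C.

A_x = -28.28 kN, A_y = 96.77 kN, C_y = 178.3 kN

Resultant of the triangular load: ½ × 21.1 × 8.7 = 91.785 kN, acting at 9.4 m from A (one-third of the span from the peak).
ΣM about A: C_y·10.4 − (½·21.1·8.7)·9.4 − 40·sin45°·5.5 − 75·3.6 − 30·2.7 − 50·9.7 = 0 → C_y = 1854.34/10.4 = 178.302 ≈ 178.3 kN.
ΣF_y = 0: A_y + 178.302 − ½·21.1·8.7 − 40·sin45° − 75 − 30 − 50 = 0 → A_y = 96.77 kN.
ΣF_x = 0: A_x + 40·cos45° = 0 → A_x = -28.28 kN.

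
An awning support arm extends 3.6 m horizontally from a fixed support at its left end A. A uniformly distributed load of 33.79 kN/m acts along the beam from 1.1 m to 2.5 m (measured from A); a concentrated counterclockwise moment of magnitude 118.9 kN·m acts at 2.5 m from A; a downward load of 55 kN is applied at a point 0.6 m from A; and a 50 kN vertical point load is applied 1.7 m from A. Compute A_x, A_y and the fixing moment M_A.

A_x = 0, A_y = 152.3 kN, M_A = 84.25 kN·m

Resultant of the distributed load: 33.79 × 1.4 = 47.306 kN at 1.8 m from A.
ΣF_x = 0: A_x = 0.
ΣF_y = 0: A_y − 33.79·1.4 − 55 − 50 = 0 → A_y = 152.3 kN.
ΣM about A: M_A − (33.79·1.4)·1.8 + 118.9 − 55·0.6 − 50·1.7 = 0 → M_A = 84.25 kN·m.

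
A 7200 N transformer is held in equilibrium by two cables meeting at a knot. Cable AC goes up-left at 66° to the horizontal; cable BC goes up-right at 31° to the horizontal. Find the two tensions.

T_AC = 6218 N, T_BC = 2950 N

ΣF_x = 0: −T_AC·cos66° + T_BC·cos31° = 0 → T_BC = 0.474513·T_AC.
ΣF_y = 0: T_AC·sin66° + T_BC·sin31° = 7200.
Substitute: T_AC·(0.913545 + 0.474513·0.515038) = 7200 → T_AC = 6217.95 ≈ 6218 N.
Then T_BC = 0.474513 × 6217.95 = 2950 N.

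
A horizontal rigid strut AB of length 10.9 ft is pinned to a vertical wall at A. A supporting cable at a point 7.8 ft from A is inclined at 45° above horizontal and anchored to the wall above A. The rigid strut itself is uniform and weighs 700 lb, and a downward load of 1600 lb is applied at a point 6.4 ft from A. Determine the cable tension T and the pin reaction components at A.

ΣM about A: T·sin45°·7.8 − 700·5.45 − 1600·6.4 = 0 → T = 14055/(7.8·0.707107) = 2548.3 ≈ 2548 lb.
ΣF_x = 0: A_x − T·cos45° = 0 → A_x = 2548.3 × 0.707107 = 1802 lb.
ΣF_y = 0: A_y + T·sin45° − 700 − 1600 = 0 → A_y = 2300 − 2548.3 × 0.707107 = 498.1 lb.

T = 2548 lb, A_x = 1802 lb, A_y = 498.1 lb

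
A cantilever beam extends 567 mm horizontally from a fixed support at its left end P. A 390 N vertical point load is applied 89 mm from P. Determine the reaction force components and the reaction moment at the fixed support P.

P_x = 0, P_y = 390.0 N, M_P = 34710 N·mm

ΣF_x = 0: P_x = 0.
ΣF_y = 0: P_y − 390 = 0 → P_y = 390.0 N.
ΣM about P: M_P − 390·89 = 0 → M_P = 34710 N·mm.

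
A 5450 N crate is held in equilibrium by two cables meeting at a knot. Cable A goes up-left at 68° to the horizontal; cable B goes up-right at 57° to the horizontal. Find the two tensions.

T_A = 3624 N, T_B = 2492 N

ΣF_x = 0: −T_A·cos68° + T_B·cos57° = 0 → T_B = 0.687807·T_A.
ΣF_y = 0: T_A·sin68° + T_B·sin57° = 5450.
Substitute: T_A·(0.927184 + 0.687807·0.838671) = 5450 → T_A = 3623.6 ≈ 3624 N.
Then T_B = 0.687807 × 3623.6 = 2492 N.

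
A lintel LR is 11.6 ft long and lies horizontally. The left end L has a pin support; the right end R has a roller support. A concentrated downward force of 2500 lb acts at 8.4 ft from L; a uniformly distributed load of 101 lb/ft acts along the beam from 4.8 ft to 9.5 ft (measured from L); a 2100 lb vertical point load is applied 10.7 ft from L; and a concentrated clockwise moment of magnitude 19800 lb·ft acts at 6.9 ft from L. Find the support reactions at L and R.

Resultant of the distributed load: 101 × 4.7 = 474.7 lb at 7.15 ft from L.
Taking moments about L: R_y·11.6 − 2500·8.4 − (101·4.7)·7.15 − 2100·10.7 − 19800 = 0 → R_y = 66664.105/11.6 = 5746.91 ≈ 5747 lb.
ΣF_y = 0: L_y + 5746.91 − 2500 − 101·4.7 − 2100 = 0 → L_y = -672.2 lb.
ΣF_x = 0: no horizontal applied forces, so L_x = 0.

L_x = 0, L_y = -672.2 lb, R_y = 5747 lb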